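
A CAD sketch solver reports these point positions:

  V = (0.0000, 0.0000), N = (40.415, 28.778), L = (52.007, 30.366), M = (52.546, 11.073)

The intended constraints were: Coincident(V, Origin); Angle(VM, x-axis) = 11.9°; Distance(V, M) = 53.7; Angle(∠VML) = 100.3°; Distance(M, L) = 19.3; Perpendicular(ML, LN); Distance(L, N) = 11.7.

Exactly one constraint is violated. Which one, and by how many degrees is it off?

Perpendicular(ML, LN) — off by 6.20°.

V = (0.00, 0.00) ✓; VM at 11.90° ✓; |VM| = 53.70 ✓; ∠VML = 100.3° ✓; |ML| = 19.30 ✓; ∠(ML, LN) = 96.20° ✗; |LN| = 11.70 ✓.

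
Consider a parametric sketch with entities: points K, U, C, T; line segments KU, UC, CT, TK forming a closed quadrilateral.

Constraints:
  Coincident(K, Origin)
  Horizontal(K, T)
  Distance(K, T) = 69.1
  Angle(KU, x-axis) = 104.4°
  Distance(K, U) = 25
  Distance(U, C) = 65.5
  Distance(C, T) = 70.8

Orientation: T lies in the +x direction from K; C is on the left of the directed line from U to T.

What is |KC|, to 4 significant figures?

79.53

Checks: K = (0.00, 0.00) ✓; |UC| = 65.50 ✓; |CT| = 70.80 ✓.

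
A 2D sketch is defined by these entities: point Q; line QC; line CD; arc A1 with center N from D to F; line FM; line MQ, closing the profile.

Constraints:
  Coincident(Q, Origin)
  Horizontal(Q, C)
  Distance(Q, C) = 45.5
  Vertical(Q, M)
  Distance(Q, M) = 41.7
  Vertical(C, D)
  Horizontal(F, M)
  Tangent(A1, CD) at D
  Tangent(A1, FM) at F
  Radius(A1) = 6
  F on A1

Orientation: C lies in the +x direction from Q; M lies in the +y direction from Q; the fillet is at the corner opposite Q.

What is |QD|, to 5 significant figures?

57.834

Q is at the origin; Q and C share the same y with |QC| = 45.5 and C on the +x side, so C = (45.500, 0.0000). Q and M share the same x with |QM| = 41.7 and M on the +y side, so M = (0.0000, 41.700). The virtual corner opposite Q is at (45.500, 41.700). Tangency of A1 to CD means the radius ND is perpendicular to CD and A1 meets FM tangentially, so NF is at right angles to FM, with radius 6.0, so the center N sits 6.0 in from both sides at N = (39.500, 35.700). That places the tangent points at D = (45.500, 35.700) on CD and F = (39.500, 41.700) on FM. Then |QD| = |D − Q| = 57.834.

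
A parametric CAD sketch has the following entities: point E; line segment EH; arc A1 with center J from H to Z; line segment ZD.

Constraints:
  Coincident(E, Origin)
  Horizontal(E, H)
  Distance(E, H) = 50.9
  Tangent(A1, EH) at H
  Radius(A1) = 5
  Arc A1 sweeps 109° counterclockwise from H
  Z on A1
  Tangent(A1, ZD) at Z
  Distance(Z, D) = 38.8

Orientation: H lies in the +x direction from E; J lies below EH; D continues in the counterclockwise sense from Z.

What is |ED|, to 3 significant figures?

73.0

E is at the origin; E and H share the same y with |EH| = 50.9 and H on the +x side, so H = (50.9, 0.00). Since A1 is tangent to EH there, JH ⟂ EH, so J = H + (0, -5) = (50.9, -5.00). On A1, H sits at bearing 90° from J; a 109° counterclockwise sweep puts Z at bearing 199°, so Z = J + 5.0·(cos 199°, sin 199°) = (46.2, -6.63). A1 meets ZD tangentially, so JZ is at right angles to ZD, so ZD runs along (−sin 199°, cos 199°); with |ZD| = 38.8, D = (58.8, -43.3). Then |ED| = |D − E| = 73.0.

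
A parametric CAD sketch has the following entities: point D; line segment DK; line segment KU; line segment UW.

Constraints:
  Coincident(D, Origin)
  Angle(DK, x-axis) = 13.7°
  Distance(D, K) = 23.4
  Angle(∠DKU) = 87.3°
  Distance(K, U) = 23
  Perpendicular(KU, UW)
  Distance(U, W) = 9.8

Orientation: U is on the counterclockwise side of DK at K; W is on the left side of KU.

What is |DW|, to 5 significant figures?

25.764

D is at the origin; DK runs at 13.7° with length 23.4, so K = 23.4·(cos 13.7°, sin 13.7°) = (22.734, 5.5420). ∠DKU = 87.3°, so KU runs at 13.7° + (180° − 87.3°) = 106.40° from the x-axis; with |KU| = 23.0, U = K + 23.0·(cos 106.40°, sin 106.40°) = (16.240, 27.606). The perpendicularity gives UW at right angles to KU; with |UW| = 9.8 on the left of KU, W = U + 9.8·(-0.95931, -0.28234) = (6.8391, 24.839). Then |DW| = |W − D| = 25.764.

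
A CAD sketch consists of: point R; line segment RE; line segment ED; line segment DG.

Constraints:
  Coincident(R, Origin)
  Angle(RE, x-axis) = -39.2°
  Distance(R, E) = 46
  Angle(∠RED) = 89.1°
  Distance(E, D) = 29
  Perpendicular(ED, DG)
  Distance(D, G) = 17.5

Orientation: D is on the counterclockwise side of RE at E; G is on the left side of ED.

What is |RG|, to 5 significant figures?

40.144

R is at the origin; RE runs at -39.2° with length 46.0, so E = 46.0·(cos -39.2°, sin -39.2°) = (35.647, -29.073). ∠RED = 89.1°, so ED runs at -39.2° + (180° − 89.1°) = 51.700° from the x-axis; with |ED| = 29.0, D = E + 29.0·(cos 51.700°, sin 51.700°) = (53.621, -6.3148). The perpendicularity gives DG at right angles to ED; with |DG| = 17.5 on the left of ED, G = D + 17.5·(-0.78478, 0.61978) = (39.887, 4.5313). Then |RG| = |G − R| = 40.144.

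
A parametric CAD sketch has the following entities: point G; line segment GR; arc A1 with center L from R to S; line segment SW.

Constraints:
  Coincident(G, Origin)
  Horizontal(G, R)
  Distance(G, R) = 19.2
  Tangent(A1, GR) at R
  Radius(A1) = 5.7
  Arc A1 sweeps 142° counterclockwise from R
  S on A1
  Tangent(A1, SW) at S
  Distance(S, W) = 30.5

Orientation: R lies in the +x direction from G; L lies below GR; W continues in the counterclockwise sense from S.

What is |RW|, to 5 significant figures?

35.504

On A1, R sits at bearing 90° from L; a 142° counterclockwise sweep puts S at bearing 232°, so S = L + 5.7·(cos 232°, sin 232°) = (15.691, -10.192). Tangency of A1 to SW means the radius LS is perpendicular to SW, so SW runs along (−sin 232°, cos 232°); with |SW| = 30.5, W = (39.725, -28.969). Then |RW| = |W − R| = 35.504.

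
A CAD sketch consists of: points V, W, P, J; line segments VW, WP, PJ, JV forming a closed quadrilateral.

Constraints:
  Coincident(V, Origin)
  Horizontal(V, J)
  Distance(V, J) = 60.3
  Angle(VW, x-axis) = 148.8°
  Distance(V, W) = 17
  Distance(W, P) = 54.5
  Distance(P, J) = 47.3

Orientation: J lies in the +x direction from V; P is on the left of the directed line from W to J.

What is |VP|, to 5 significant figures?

49.224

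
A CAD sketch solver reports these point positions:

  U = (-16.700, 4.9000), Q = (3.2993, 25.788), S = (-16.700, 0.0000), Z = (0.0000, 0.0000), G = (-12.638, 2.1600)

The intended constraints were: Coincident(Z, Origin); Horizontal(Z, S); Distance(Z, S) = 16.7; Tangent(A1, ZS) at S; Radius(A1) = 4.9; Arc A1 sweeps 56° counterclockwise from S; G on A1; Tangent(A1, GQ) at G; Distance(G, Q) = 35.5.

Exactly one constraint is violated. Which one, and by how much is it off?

Distance(G, Q) = 35.5 — off by 7.00.

Z = (0.00, 0.00) ✓; Z.y = 0.00, S.y = 0.00 ✓; |ZS| = 16.70 ✓; ∠(US, SZ) = 90.00° ✓; |US| = 4.900 ✓; bearing(U→G) − bearing(U→S) = 56.00° ✓; |UG| = 4.900 ✓; ∠(UG, GQ) = 90.00° ✓; |GQ| = 28.50 ✗.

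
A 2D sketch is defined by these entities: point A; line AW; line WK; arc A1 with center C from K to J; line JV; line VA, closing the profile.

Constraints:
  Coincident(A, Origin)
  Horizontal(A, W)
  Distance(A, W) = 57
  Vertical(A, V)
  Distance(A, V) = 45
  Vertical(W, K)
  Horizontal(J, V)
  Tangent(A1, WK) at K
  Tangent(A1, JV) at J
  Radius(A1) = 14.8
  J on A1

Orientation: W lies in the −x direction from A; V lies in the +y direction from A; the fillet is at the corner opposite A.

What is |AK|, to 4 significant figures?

64.51

A is at the origin; AW is horizontal with |AW| = 57.0 and W on the −x side, so W = (-57.00, 0.000). AV is vertical with |AV| = 45.0 and V on the +y side, so V = (0.000, 45.00). The virtual corner opposite A is at (-57.00, 45.00). Since A1 is tangent to WK there, CK ⟂ WK and the tangent condition forces CJ to be normal to JV, with radius 14.8, so the center C sits 14.8 in from both sides at C = (-42.20, 30.20). That places the tangent points at K = (-57.00, 30.20) on WK and J = (-42.20, 45.00) on JV. Then |AK| = |K − A| = 64.51.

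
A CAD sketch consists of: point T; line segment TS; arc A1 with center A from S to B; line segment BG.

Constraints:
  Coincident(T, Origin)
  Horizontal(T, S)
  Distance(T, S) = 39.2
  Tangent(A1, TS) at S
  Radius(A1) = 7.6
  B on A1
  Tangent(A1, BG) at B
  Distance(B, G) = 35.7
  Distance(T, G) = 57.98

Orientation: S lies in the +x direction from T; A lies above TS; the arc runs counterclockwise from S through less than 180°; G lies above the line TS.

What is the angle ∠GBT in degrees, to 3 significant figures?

87.1°

Checks: |AB| = 7.600 ✓; ∠(AB, BG) = 90.00° ✓; |BG| = 35.70 ✓; |TG| = 57.98 ✓.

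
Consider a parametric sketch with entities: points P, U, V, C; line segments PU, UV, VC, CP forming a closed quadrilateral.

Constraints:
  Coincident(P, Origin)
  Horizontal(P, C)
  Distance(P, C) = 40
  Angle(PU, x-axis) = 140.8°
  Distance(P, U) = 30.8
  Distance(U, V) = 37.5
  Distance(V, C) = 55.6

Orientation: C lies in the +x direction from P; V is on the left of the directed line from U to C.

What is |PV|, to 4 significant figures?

43.58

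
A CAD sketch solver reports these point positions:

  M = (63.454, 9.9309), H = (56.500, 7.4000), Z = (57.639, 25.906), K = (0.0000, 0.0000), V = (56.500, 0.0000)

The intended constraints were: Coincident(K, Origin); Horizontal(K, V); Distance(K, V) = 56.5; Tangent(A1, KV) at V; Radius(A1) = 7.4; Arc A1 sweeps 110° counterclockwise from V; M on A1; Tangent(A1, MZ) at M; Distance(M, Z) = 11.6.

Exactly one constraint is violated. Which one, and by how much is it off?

Distance(M, Z) = 11.6 — off by 5.40.

K = (0.00, 0.00) ✓; K.y = 0.00, V.y = 0.00 ✓; |KV| = 56.50 ✓; ∠(HV, VK) = 90.00° ✓; |HV| = 7.400 ✓; bearing(H→M) − bearing(H→V) = 110.0° ✓; |HM| = 7.400 ✓; ∠(HM, MZ) = 90.00° ✓; |MZ| = 17.00 ✗.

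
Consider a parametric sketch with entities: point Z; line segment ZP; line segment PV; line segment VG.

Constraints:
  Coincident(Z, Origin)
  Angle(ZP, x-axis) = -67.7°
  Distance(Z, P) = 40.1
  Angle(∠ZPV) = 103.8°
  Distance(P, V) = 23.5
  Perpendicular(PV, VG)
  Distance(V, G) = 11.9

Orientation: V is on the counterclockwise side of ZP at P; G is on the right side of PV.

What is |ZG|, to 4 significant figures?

60.65

∠ZPV = 103.8°, so PV runs at -67.7° + (180° − 103.8°) = 8.500° from the x-axis; with |PV| = 23.5, V = P + 23.5·(cos 8.500°, sin 8.500°) = (38.46, -33.63). PV ⟂ VG; with |VG| = 11.9 on the right of PV, G = V + 11.9·(0.1478, -0.9890) = (40.22, -45.40). Then |ZG| = |G − Z| = 60.65.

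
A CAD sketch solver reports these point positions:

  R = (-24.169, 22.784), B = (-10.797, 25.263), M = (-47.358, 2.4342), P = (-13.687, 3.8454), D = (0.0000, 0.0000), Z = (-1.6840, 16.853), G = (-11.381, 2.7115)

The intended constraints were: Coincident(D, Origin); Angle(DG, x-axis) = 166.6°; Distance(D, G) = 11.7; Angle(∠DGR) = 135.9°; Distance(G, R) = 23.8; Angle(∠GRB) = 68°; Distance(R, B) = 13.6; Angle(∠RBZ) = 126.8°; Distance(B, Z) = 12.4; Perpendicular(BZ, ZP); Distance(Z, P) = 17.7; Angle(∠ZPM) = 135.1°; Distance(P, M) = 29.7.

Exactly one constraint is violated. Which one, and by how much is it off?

Distance(P, M) = 29.7 — off by 4.00.

D = (0.00, 0.00) ✓; DG at 166.6° ✓; |DG| = 11.70 ✓; ∠DGR = 135.9° ✓; |GR| = 23.80 ✓; ∠GRB = 68.00° ✓; |RB| = 13.60 ✓; ∠RBZ = 126.8° ✓; |BZ| = 12.40 ✓; ∠(BZ, ZP) = 90.00° ✓; |ZP| = 17.70 ✓; ∠ZPM = 135.1° ✓; |PM| = 33.70 ✗.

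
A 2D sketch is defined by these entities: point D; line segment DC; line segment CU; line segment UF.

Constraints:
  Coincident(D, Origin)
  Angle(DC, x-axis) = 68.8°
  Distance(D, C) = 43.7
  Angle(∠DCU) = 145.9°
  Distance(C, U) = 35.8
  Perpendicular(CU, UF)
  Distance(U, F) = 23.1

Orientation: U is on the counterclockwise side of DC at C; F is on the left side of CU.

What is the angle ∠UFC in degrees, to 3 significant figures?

57.2°

∠DCU = 145.9°, so CU runs at 68.8° + (180° − 145.9°) = 103° from the x-axis; with |CU| = 35.8, U = C + 35.8·(cos 103°, sin 103°) = (7.81, 75.6). The perpendicularity gives UF at right angles to CU; with |UF| = 23.1 on the left of CU, F = U + 23.1·(-0.975, -0.223) = (-14.7, 70.5). Then cos ∠UFC = FU·FC / (|FU||FC|), giving 57.2°.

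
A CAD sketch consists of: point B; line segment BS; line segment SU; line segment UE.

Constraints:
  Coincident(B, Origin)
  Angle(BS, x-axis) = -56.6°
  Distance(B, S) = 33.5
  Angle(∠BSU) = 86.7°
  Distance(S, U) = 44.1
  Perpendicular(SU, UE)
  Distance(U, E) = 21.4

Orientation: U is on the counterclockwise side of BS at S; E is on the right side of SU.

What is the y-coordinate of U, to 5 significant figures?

-1.6121

B is at the origin; BS runs at -56.6° with length 33.5, so S = 33.5·(cos -56.6°, sin -56.6°) = (18.441, -27.967). ∠BSU = 86.7°, so SU runs at -56.6° + (180° − 86.7°) = 36.700° from the x-axis; with |SU| = 44.1, U = S + 44.1·(cos 36.700°, sin 36.700°) = (53.799, -1.6121). So U.y = -1.6121.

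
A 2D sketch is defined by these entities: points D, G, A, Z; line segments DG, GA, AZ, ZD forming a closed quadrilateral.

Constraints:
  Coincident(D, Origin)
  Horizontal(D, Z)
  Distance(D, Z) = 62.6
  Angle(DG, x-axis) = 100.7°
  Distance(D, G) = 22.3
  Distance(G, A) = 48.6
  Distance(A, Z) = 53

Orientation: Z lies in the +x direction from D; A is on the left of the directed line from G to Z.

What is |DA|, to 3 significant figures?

60.0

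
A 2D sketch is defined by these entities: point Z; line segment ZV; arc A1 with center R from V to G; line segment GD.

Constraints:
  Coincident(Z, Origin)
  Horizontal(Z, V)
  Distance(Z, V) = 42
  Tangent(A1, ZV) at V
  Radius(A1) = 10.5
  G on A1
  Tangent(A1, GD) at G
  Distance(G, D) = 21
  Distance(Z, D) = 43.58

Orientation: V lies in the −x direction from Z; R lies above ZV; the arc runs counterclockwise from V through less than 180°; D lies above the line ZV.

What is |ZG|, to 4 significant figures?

33.07

Z is at the origin; ZV is horizontal with |ZV| = 42.0 and V on the −x side, so V = (-42.00, 0.000). The tangent condition forces RV to be normal to ZV, so R = V + (0, 10.5) = (-42.00, 10.50). Since RG ⟂ GD (tangency), |RD| = √(10.5² + 21.0²) = 23.48 regardless of where G sits on A1. So D lies on both circle(Z, 43.58) and circle(R, 23.48); the above-ZV intersection is D = (-30.60, 31.03). G is the foot of the tangent from D: G = (-31.51, 10.05).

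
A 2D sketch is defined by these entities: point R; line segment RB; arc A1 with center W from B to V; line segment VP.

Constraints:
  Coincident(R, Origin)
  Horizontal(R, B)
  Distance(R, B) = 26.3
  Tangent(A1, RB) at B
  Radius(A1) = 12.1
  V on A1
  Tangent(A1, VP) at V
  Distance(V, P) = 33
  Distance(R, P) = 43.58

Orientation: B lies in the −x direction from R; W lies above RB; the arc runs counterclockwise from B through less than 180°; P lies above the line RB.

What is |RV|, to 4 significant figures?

17.56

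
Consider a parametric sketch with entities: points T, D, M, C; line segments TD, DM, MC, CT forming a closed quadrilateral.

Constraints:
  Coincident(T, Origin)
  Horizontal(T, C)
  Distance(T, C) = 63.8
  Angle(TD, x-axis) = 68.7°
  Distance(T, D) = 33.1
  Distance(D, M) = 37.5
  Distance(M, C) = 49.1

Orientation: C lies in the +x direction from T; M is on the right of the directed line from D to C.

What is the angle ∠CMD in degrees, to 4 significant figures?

87.12°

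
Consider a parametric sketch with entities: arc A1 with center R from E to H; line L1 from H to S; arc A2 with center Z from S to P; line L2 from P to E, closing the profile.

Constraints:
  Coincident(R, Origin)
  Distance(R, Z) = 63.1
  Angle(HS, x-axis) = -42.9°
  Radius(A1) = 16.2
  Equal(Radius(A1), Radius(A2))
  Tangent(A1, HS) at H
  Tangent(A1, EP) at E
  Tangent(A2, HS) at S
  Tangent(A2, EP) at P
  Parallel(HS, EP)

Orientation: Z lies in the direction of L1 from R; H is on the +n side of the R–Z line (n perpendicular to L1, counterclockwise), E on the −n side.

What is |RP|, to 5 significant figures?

65.146

The slot axis is L1's direction at -42.9°, so u = (cos -42.9°, sin -42.9°) = (0.73254, -0.68072) and n = (−sin -42.9°, cos -42.9°) = (0.68072, 0.73254). R is at the origin and Z lies 63.1 along u from R, so Z = 63.1·u = (46.223, -42.953). Tangency of A1 to both parallel lines with radius 16.2 puts H and E at R ± 16.2·n: H = (11.028, 11.867), E = (-11.028, -11.867). Equal radii place S and P the same way about Z: S = Z + 16.2·n = (57.251, -31.086), P = Z − 16.2·n = (35.196, -54.821). Then |RP| = |P − R| = 65.146.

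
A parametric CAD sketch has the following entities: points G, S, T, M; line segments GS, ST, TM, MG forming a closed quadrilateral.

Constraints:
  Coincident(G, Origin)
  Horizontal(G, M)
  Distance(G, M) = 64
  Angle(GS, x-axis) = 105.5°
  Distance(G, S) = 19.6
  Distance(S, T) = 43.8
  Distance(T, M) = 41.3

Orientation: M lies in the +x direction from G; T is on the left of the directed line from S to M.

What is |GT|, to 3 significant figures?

48.2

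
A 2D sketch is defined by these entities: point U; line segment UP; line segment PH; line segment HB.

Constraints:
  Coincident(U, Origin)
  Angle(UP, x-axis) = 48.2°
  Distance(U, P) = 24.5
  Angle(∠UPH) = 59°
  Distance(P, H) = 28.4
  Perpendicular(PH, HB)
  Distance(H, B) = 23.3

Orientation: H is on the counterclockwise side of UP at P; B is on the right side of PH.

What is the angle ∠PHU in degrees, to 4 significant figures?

53.08°

U is at the origin; UP runs at 48.2° with length 24.5, so P = 24.5·(cos 48.2°, sin 48.2°) = (16.33, 18.26). ∠UPH = 59.0°, so PH runs at 48.2° + (180° − 59.0°) = 169.2° from the x-axis; with |PH| = 28.4, H = P + 28.4·(cos 169.2°, sin 169.2°) = (-11.57, 23.59). Then cos ∠PHU = HP·HU / (|HP||HU|), giving 53.08°.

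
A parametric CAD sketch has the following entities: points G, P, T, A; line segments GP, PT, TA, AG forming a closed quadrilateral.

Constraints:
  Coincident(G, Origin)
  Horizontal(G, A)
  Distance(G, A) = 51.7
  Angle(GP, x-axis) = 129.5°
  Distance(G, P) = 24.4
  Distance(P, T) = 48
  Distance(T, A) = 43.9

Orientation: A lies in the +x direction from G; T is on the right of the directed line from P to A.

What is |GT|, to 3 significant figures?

23.7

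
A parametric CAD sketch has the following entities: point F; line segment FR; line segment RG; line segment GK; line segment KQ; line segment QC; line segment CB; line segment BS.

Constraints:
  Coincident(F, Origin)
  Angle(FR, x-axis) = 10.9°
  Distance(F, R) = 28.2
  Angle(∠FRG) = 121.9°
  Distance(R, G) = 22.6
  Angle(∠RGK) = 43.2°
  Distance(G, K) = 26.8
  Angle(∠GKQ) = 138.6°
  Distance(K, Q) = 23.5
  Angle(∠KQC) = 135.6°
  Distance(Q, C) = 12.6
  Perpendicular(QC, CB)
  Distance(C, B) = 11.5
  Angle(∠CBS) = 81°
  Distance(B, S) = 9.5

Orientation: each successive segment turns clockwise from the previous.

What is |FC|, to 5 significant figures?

19.954

F is at the origin; FR runs at 10.9° with length 28.2, so R = (27.691, 5.3325). ∠FRG = 121.9° gives RG at -47.200° from the x-axis; with |RG| = 22.6, G = (43.047, -11.250). ∠RGK = 43.2° gives GK at 176.00° from the x-axis; with |GK| = 26.8, K = (16.312, -9.3803). ∠GKQ = 138.6° gives KQ at 134.60° from the x-axis; with |KQ| = 23.5, Q = (-0.18870, 7.3523). ∠KQC = 135.6° gives QC at 90.200° from the x-axis; with |QC| = 12.6, C = (-0.23269, 19.952). Then |FC| = |C − F| = 19.954.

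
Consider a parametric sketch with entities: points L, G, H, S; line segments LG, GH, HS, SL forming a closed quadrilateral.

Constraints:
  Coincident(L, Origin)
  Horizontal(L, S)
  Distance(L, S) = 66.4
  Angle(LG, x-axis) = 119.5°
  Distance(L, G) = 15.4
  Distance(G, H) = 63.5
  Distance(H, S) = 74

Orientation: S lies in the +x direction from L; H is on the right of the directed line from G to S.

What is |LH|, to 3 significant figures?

48.7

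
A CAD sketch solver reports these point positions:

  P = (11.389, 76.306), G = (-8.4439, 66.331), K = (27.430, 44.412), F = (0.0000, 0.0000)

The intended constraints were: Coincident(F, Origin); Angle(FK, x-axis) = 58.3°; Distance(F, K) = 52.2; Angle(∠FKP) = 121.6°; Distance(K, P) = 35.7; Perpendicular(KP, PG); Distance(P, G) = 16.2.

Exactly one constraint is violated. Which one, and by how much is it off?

Distance(P, G) = 16.2 — off by 6.00.

F = (0.00, 0.00) ✓; FK at 58.30° ✓; |FK| = 52.20 ✓; ∠FKP = 121.6° ✓; |KP| = 35.70 ✓; ∠(KP, PG) = 90.00° ✓; |PG| = 22.20 ✗.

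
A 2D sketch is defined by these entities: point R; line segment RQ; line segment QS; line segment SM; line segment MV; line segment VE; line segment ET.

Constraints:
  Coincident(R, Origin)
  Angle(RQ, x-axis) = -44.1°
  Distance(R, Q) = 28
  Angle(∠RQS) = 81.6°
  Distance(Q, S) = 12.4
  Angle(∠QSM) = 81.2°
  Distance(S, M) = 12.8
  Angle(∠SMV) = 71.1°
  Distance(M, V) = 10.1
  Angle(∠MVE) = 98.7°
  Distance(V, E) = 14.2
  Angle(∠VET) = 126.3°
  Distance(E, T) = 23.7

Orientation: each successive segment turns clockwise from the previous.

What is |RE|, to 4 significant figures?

33.23

∠SMV = 71.1° gives MV at 9.800° from the x-axis; with |MV| = 10.1, V = (14.08, -14.09). ∠MVE = 98.7° gives VE at -71.50° from the x-axis; with |VE| = 14.2, E = (18.58, -27.55). Then |RE| = |E − R| = 33.23.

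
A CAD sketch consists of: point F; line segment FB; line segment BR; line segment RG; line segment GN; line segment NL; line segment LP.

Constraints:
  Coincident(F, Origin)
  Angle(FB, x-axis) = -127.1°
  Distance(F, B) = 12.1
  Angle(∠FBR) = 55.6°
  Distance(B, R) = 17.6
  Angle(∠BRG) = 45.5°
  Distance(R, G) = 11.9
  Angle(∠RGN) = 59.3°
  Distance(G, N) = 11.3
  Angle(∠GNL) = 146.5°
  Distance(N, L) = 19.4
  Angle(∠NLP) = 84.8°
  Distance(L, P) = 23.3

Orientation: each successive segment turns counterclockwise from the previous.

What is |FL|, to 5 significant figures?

31.331

F is at the origin; FB runs at -127.1° with length 12.1, so B = (-7.2988, -9.6508). ∠FBR = 55.6° gives BR at -2.7000° from the x-axis; with |BR| = 17.6, R = (10.282, -10.480). ∠BRG = 45.5° gives RG at 131.80° from the x-axis; with |RG| = 11.9, G = (2.3499, -1.6087). ∠RGN = 59.3° gives GN at -107.50° from the x-axis; with |GN| = 11.3, N = (-1.0481, -12.386). ∠GNL = 146.5° gives NL at -74.000° from the x-axis; with |NL| = 19.4, L = (4.2993, -31.034). Then |FL| = |L − F| = 31.331.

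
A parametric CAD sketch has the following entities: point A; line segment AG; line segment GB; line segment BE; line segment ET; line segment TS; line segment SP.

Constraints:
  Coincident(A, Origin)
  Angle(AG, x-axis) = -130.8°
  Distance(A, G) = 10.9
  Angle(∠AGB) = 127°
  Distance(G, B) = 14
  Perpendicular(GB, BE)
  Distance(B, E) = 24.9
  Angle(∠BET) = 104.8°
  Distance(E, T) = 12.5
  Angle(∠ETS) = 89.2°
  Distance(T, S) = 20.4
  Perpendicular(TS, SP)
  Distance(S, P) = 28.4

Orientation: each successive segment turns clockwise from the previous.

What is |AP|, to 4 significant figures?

31.94

A is at the origin; AG runs at -130.8° with length 10.9, so G = (-7.122, -8.251). ∠AGB = 127.0° gives GB at 176.2° from the x-axis; with |GB| = 14.0, B = (-21.09, -7.323). GB ⟂ BE, so BE runs at 86.20°; with |BE| = 24.9, E = (-19.44, 17.52). ∠BET = 104.8° gives ET at 11.00° from the x-axis; with |ET| = 12.5, T = (-7.171, 19.91). ∠ETS = 89.2° gives TS at -79.80° from the x-axis; with |TS| = 20.4, S = (-3.558, -0.1706). The perpendicularity gives SP at right angles to TS, so SP runs at -169.8°; with |SP| = 28.4, P = (-31.51, -5.200). Then |AP| = |P − A| = 31.94.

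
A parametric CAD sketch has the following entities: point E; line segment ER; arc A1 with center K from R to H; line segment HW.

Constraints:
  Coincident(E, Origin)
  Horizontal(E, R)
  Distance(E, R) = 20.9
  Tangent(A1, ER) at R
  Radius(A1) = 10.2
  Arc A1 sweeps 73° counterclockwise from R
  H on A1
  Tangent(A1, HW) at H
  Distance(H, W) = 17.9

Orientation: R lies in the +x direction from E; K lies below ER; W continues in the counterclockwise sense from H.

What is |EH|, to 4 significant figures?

13.28

The tangent condition forces KR to be normal to ER, so K = R + (0, -10.2) = (20.90, -10.20). On A1, R sits at bearing 90° from K; a 73° counterclockwise sweep puts H at bearing 163°, so H = K + 10.2·(cos 163°, sin 163°) = (11.15, -7.218). Then |EH| = |H − E| = 13.28.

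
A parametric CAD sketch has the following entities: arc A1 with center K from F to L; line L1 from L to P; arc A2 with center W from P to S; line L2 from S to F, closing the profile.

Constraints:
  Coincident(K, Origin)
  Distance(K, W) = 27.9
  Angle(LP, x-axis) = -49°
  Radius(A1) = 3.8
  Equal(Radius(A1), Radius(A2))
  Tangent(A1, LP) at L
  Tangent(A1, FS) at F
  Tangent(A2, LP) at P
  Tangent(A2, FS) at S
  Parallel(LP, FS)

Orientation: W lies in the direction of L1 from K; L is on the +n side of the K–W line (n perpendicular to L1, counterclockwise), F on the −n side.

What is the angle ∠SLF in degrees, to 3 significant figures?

74.8°

The slot axis is L1's direction at -49.0°, so u = (cos -49.0°, sin -49.0°) = (0.656, -0.755) and n = (−sin -49.0°, cos -49.0°) = (0.755, 0.656). K is at the origin and W lies 27.9 along u from K, so W = 27.9·u = (18.3, -21.1). Tangency of A1 to both parallel lines with radius 3.8 puts L and F at K ± 3.8·n: L = (2.87, 2.49), F = (-2.87, -2.49). Equal radii place P and S the same way about W: P = W + 3.8·n = (21.2, -18.6), S = W − 3.8·n = (15.4, -23.5). Then cos ∠SLF = LS·LF / (|LS||LF|), giving 74.8°.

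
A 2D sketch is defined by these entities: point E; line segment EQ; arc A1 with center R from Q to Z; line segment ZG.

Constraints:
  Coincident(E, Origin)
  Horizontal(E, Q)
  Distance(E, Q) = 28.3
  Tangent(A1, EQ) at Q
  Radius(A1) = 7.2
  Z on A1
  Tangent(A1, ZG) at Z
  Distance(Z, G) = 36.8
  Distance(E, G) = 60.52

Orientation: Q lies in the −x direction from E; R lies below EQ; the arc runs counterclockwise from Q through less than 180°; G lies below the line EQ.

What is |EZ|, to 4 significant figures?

35.68

Checks: |RZ| = 7.200 ✓; ∠(RZ, ZG) = 90.00° ✓; |ZG| = 36.80 ✓; |EG| = 60.52 ✓.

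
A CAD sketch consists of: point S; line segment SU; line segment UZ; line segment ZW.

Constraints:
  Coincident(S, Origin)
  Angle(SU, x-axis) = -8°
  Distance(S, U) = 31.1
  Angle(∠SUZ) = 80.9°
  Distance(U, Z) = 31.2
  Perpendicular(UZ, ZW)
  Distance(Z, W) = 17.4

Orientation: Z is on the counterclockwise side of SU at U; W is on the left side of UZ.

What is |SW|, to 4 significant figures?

29.46

∠SUZ = 80.9°, so UZ runs at -8.0° + (180° − 80.9°) = 91.10° from the x-axis; with |UZ| = 31.2, Z = U + 31.2·(cos 91.10°, sin 91.10°) = (30.20, 26.87). UZ ⟂ ZW; with |ZW| = 17.4 on the left of UZ, W = Z + 17.4·(-0.9998, -0.01920) = (12.80, 26.53). Then |SW| = |W − S| = 29.46.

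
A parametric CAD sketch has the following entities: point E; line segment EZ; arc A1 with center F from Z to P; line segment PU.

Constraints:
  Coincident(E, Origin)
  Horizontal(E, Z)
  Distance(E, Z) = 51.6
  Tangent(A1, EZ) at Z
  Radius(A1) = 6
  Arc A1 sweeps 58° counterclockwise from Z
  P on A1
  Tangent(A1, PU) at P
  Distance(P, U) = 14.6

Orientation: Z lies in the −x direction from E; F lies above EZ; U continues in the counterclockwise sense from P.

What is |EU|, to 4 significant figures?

41.65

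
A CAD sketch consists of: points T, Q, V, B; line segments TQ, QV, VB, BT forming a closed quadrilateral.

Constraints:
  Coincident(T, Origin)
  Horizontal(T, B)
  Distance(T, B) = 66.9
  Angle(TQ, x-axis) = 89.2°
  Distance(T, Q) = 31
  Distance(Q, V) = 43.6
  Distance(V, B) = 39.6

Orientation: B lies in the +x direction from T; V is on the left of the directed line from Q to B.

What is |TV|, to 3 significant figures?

54.6

Checks: |QV| = 43.60 ✓; |VB| = 39.60 ✓.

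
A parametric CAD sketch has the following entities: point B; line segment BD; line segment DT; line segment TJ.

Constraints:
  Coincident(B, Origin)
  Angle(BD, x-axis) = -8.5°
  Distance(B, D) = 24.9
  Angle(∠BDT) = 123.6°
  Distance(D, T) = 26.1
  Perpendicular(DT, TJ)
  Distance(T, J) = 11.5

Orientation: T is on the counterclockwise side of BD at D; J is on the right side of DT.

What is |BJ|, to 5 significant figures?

51.281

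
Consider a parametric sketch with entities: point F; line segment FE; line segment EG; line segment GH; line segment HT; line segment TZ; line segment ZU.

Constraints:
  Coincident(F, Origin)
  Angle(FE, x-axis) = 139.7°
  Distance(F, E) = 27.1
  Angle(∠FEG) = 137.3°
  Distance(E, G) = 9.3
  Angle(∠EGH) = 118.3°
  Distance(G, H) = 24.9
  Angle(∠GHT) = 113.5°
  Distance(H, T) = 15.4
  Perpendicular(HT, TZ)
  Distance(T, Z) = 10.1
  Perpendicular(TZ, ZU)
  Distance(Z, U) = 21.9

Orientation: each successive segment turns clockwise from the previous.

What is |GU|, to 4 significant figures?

13.19

F is at the origin; FE runs at 139.7° with length 27.1, so E = (-20.67, 17.53). ∠FEG = 137.3° gives EG at 97.00° from the x-axis; with |EG| = 9.3, G = (-21.80, 26.76). ∠EGH = 118.3° gives GH at 35.30° from the x-axis; with |GH| = 24.9, H = (-1.480, 41.15). ∠GHT = 113.5° gives HT at -31.20° from the x-axis; with |HT| = 15.4, T = (11.69, 33.17). HT ⟂ TZ, so TZ runs at -121.2°; with |TZ| = 10.1, Z = (6.461, 24.53). The perpendicularity gives ZU at right angles to TZ, so ZU runs at 148.8°; with |ZU| = 21.9, U = (-12.27, 35.88). Then |GU| = |U − G| = 13.19.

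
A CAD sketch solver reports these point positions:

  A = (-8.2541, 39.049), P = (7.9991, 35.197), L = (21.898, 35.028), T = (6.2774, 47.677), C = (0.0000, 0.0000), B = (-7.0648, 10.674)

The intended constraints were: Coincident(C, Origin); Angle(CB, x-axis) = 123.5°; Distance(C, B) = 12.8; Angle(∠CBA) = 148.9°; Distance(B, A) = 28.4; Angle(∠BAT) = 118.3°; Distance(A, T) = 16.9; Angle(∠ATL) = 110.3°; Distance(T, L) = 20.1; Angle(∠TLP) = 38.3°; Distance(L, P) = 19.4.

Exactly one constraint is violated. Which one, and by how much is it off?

Distance(L, P) = 19.4 — off by 5.50.

C = (0.00, 0.00) ✓; CB at 123.5° ✓; |CB| = 12.80 ✓; ∠CBA = 148.9° ✓; |BA| = 28.40 ✓; ∠BAT = 118.3° ✓; |AT| = 16.90 ✓; ∠ATL = 110.3° ✓; |TL| = 20.10 ✓; ∠TLP = 38.30° ✓; |LP| = 13.90 ✗.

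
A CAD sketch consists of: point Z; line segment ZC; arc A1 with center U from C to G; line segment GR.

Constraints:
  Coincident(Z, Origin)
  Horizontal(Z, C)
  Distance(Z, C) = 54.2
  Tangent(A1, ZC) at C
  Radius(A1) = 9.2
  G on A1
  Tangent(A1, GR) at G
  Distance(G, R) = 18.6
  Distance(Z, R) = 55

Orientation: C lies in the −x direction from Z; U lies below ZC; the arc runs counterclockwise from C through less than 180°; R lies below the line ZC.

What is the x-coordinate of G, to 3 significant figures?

-60.5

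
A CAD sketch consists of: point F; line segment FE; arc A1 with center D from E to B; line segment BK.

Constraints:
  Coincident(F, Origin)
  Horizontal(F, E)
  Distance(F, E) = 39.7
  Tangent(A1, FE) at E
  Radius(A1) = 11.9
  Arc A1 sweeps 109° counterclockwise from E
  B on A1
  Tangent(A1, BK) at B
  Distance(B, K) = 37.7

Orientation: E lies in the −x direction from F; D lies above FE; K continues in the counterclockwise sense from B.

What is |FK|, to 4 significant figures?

65.59

F is at the origin; F and E share the same y with |FE| = 39.7 and E on the −x side, so E = (-39.70, 0.000). The tangent condition forces DE to be normal to FE, so D = E + (0, 11.9) = (-39.70, 11.90). On A1, E sits at bearing -90° from D; a 109° counterclockwise sweep puts B at bearing 19°, so B = D + 11.9·(cos 19°, sin 19°) = (-28.45, 15.77). Tangency of A1 to BK means the radius DB is perpendicular to BK, so BK runs along (−sin 19°, cos 19°); with |BK| = 37.7, K = (-40.72, 51.42). Then |FK| = |K − F| = 65.59.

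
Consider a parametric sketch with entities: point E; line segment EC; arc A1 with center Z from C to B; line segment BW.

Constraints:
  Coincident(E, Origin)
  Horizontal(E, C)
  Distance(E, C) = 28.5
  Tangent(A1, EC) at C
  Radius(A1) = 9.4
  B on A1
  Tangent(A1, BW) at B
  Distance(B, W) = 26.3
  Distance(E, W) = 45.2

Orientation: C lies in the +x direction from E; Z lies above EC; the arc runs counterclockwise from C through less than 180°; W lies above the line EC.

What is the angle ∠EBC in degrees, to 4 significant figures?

37.75°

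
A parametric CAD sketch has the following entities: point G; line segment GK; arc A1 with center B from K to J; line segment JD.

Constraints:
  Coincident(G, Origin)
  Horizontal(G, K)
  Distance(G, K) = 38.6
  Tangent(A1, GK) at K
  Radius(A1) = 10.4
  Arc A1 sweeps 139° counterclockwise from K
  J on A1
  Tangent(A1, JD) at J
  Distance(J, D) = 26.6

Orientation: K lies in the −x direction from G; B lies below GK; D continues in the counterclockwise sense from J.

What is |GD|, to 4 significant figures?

43.78

G is at the origin; G and K share the same y with |GK| = 38.6 and K on the −x side, so K = (-38.60, 0.000). Since A1 is tangent to GK there, BK ⟂ GK, so B = K + (0, -10.4) = (-38.60, -10.40). On A1, K sits at bearing 90° from B; a 139° counterclockwise sweep puts J at bearing 229°, so J = B + 10.4·(cos 229°, sin 229°) = (-45.42, -18.25). A1 meets JD tangentially, so BJ is at right angles to JD, so JD runs along (−sin 229°, cos 229°); with |JD| = 26.6, D = (-25.35, -35.70). Then |GD| = |D − G| = 43.78.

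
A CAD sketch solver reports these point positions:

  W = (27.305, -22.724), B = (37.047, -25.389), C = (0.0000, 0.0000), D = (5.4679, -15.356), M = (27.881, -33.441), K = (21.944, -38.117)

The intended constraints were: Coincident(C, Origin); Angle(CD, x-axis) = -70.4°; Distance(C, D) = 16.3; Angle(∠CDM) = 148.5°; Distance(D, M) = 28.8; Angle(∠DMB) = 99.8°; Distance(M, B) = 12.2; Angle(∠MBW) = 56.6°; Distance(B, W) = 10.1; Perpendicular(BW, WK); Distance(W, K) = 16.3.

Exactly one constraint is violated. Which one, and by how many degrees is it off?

Perpendicular(BW, WK) — off by 3.90°.

C = (0.00, 0.00) ✓; CD at -70.40° ✓; |CD| = 16.30 ✓; ∠CDM = 148.5° ✓; |DM| = 28.80 ✓; ∠DMB = 99.80° ✓; |MB| = 12.20 ✓; ∠MBW = 56.60° ✓; |BW| = 10.10 ✓; ∠(BW, WK) = 86.10° ✗; |WK| = 16.30 ✓.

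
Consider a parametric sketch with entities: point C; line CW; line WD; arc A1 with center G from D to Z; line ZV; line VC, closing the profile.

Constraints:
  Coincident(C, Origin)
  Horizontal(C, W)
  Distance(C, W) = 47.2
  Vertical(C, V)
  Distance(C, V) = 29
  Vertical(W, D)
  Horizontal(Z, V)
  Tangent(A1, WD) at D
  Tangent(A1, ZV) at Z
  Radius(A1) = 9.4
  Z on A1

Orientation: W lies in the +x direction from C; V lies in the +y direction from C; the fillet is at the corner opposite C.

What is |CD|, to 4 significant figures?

51.11

C is at the origin; C and W share the same y with |CW| = 47.2 and W on the +x side, so W = (47.20, 0.000). CV is vertical with |CV| = 29.0 and V on the +y side, so V = (0.000, 29.00). The virtual corner opposite C is at (47.20, 29.00). Tangency of A1 to WD means the radius GD is perpendicular to WD and A1 meets ZV tangentially, so GZ is at right angles to ZV, with radius 9.4, so the center G sits 9.4 in from both sides at G = (37.80, 19.60). That places the tangent points at D = (47.20, 19.60) on WD and Z = (37.80, 29.00) on ZV. Then |CD| = |D − C| = 51.11.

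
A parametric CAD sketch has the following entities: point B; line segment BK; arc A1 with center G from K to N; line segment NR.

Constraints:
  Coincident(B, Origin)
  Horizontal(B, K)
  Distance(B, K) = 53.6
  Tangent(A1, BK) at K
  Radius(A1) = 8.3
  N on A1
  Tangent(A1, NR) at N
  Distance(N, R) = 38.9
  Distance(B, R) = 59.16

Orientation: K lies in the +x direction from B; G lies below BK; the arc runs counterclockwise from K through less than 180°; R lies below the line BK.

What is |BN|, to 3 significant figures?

45.9

Checks: |GK| = 8.300 ✓; |GN| = 8.300 ✓; ∠(GN, NR) = 90.00° ✓; |NR| = 38.90 ✓; |BR| = 59.16 ✓.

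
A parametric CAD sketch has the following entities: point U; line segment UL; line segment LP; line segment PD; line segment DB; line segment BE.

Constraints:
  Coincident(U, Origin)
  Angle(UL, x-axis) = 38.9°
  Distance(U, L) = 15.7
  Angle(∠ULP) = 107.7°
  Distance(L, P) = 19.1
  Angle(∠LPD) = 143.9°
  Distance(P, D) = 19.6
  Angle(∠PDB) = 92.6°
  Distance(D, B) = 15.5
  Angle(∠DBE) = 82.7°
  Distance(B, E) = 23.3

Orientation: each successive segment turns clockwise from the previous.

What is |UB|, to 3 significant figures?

32.6

U is at the origin; UL runs at 38.9° with length 15.7, so L = (12.2, 9.86). ∠ULP = 107.7° gives LP at -33.4° from the x-axis; with |LP| = 19.1, P = (28.2, -0.655). ∠LPD = 143.9° gives PD at -69.5° from the x-axis; with |PD| = 19.6, D = (35.0, -19.0). ∠PDB = 92.6° gives DB at -157° from the x-axis; with |DB| = 15.5, B = (20.8, -25.1). Then |UB| = |B − U| = 32.6.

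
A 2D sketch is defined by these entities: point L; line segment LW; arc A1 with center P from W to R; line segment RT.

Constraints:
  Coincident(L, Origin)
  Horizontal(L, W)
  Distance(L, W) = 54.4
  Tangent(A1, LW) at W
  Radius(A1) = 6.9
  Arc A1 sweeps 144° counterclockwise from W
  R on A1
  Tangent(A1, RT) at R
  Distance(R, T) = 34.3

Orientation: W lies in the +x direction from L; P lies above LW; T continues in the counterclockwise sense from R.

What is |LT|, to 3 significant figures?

44.8

L is at the origin; LW is horizontal with |LW| = 54.4 and W on the +x side, so W = (54.4, 0.00). A1 meets LW tangentially, so PW is at right angles to LW, so P = W + (0, 6.9) = (54.4, 6.90). On A1, W sits at bearing -90° from P; a 144° counterclockwise sweep puts R at bearing 54°, so R = P + 6.9·(cos 54°, sin 54°) = (58.5, 12.5). A1 meets RT tangentially, so PR is at right angles to RT, so RT runs along (−sin 54°, cos 54°); with |RT| = 34.3, T = (30.7, 32.6). Then |LT| = |T − L| = 44.8.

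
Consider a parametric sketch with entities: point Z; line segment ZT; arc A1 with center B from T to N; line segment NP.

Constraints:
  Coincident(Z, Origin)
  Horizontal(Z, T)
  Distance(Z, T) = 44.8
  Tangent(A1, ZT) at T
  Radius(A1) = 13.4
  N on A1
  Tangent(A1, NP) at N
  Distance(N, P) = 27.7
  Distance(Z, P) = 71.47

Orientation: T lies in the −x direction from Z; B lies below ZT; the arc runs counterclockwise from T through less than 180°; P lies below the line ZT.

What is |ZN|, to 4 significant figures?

59.68

Checks: |BN| = 13.40 ✓; ∠(BN, NP) = 90.00° ✓; |NP| = 27.70 ✓; |ZP| = 71.47 ✓.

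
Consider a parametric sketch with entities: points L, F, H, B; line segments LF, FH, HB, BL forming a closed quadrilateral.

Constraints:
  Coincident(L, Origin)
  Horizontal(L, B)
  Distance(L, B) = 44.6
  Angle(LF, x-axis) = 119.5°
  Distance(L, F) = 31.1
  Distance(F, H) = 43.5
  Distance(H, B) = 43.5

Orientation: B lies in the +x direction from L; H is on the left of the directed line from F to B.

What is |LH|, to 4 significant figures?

47.49

Checks: L.y = 0.00, B.y = 0.00 ✓; |FH| = 43.50 ✓; |HB| = 43.50 ✓.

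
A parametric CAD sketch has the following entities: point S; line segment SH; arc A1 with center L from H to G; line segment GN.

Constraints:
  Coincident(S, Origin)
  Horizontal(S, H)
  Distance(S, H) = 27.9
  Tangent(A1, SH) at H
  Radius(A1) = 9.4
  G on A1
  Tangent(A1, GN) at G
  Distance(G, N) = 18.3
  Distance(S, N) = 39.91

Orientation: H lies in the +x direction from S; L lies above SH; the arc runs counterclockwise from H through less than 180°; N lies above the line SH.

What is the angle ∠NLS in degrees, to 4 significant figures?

104.5°

Checks: |LG| = 9.400 ✓; ∠(LG, GN) = 90.00° ✓; |GN| = 18.30 ✓; |SN| = 39.91 ✓.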